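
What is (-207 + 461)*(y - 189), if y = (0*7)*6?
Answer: -48006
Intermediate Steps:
y = 0 (y = 0*6 = 0)
(-207 + 461)*(y - 189) = (-207 + 461)*(0 - 189) = 254*(-189) = -48006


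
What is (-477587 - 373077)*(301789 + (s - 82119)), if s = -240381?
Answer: 17618102104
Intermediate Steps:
(-477587 - 373077)*(301789 + (s - 82119)) = (-477587 - 373077)*(301789 + (-240381 - 82119)) = -850664*(301789 - 322500) = -850664*(-20711) = 17618102104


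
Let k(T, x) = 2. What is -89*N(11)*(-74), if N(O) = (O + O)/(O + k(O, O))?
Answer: 144892/13 ≈ 11146.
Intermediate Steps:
N(O) = 2*O/(2 + O) (N(O) = (O + O)/(O + 2) = (2*O)/(2 + O) = 2*O/(2 + O))
-89*N(11)*(-74) = -178*11/(2 + 11)*(-74) = -178*11/13*(-74) = -89*22/13*(-74) = -1958/13*(-74) = 144892/13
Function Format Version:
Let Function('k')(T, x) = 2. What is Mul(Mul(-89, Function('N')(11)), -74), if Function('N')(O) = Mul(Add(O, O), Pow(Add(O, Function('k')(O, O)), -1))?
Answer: Rational(144892, 13) ≈ 11146.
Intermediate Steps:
Function('N')(O) = Mul(2, O, Pow(Add(2, O), -1)) (Function('N')(O) = Mul(Add(O, O), Pow(Add(O, 2), -1)) = Mul(Mul(2, O), Pow(Add(2, O), -1)) = Mul(2, O, Pow(Add(2, O), -1)))
Mul(Mul(-89, Function('N')(11)), -74) = Mul(Mul(-89, Mul(2, 11, Pow(Add(2, 11), -1))), -74) = Mul(Mul(-89, Mul(2, 11, Pow(13, -1))), -74) = Mul(Mul(-89, Mul(2, 11, Rational(1, 13))), -74) = Mul(Mul(-89, Rational(22, 13)), -74) = Mul(Rational(-1958, 13), -74) = Rational(144892, 13)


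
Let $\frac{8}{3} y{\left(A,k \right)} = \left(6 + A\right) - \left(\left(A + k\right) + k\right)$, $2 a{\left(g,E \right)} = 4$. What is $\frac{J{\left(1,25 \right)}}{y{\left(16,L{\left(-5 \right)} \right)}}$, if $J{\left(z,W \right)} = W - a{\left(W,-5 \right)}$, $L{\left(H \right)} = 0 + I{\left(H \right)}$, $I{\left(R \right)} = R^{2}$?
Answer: $- \frac{46}{33} \approx -1.3939$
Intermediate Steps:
$a{\left(g,E \right)} = 2$ ($a{\left(g,E \right)} = \frac{1}{2} \cdot 4 = 2$)
$L{\left(H \right)} = H^{2}$ ($L{\left(H \right)} = 0 + H^{2} = H^{2}$)
$y{\left(A,k \right)} = \frac{9}{4} - \frac{3 k}{4}$ ($y{\left(A,k \right)} = \frac{3 \left(\left(6 + A\right) - \left(\left(A + k\right) + k\right)\right)}{8} = \frac{3 \left(\left(6 + A\right) - \left(A + 2 k\right)\right)}{8} = \frac{3 \left(6 - 2 k\right)}{8} = \frac{9}{4} - \frac{3 k}{4}$)
$J{\left(z,W \right)} = -2 + W$ ($J{\left(z,W \right)} = W - 2 = -2 + W$)
$\frac{J{\left(1,25 \right)}}{y{\left(16,L{\left(-5 \right)} \right)}} = \frac{-2 + 25}{\frac{9}{4} - \frac{3 \left(-5\right)^{2}}{4}} = \frac{23}{\frac{9}{4} - \frac{75}{4}} = \frac{23}{- \frac{33}{2}} = 23 \left(- \frac{2}{33}\right) = - \frac{46}{33}$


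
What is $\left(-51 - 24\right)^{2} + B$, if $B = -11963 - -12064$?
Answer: $5726$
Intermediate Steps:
$B = 101$ ($B = -11963 + 12064 = 101$)
$\left(-51 - 24\right)^{2} + B = \left(-51 - 24\right)^{2} + 101 = \left(-75\right)^{2} + 101 = 5625 + 101 = 5726$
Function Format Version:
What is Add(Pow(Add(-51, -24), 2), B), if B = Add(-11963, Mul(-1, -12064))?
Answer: 5726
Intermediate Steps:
B = 101 (B = Add(-11963, 12064) = 101)
Add(Pow(Add(-51, -24), 2), B) = Add(Pow(Add(-51, -24), 2), 101) = Add(Pow(-75, 2), 101) = Add(5625, 101) = 5726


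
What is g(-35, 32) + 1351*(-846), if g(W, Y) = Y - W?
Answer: -1142879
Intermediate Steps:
g(-35, 32) + 1351*(-846) = (32 - 1*(-35)) + 1351*(-846) = (32 + 35) - 1142946 = 67 - 1142946 = -1142879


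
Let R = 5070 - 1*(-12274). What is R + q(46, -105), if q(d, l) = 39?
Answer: 17383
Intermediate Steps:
R = 17344 (R = 5070 + 12274 = 17344)
R + q(46, -105) = 17344 + 39 = 17383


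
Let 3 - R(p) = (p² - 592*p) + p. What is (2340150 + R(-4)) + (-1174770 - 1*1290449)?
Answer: -127446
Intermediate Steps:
R(p) = 3 - p² + 591*p (R(p) = 3 - ((p² - 592*p) + p) = 3 - (p² - 591*p) = 3 + (-p² + 591*p) = 3 - p² + 591*p)
(2340150 + R(-4)) + (-1174770 - 1*1290449) = (2340150 + (3 - 1*(-4)² + 591*(-4))) + (-1174770 - 1*1290449) = (2340150 + (3 - 1*16 - 2364)) + (-1174770 - 1290449) = (2340150 + (3 - 16 - 2364)) - 2465219 = (2340150 - 2377) - 2465219 = 2337773 - 2465219 = -127446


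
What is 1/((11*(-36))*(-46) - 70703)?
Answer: -1/52487 ≈ -1.9052e-5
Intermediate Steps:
1/((11*(-36))*(-46) - 70703) = 1/(-396*(-46) - 70703) = 1/(18216 - 70703) = 1/(-52487) = -1/52487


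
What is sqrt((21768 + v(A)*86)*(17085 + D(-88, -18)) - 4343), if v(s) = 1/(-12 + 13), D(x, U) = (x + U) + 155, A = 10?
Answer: 3*sqrt(41604677) ≈ 19351.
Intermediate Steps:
D(x, U) = 155 + U + x (D(x, U) = (U + x) + 155 = 155 + U + x)
v(s) = 1 (v(s) = 1/1 = 1)
sqrt((21768 + v(A)*86)*(17085 + D(-88, -18)) - 4343) = sqrt((21768 + 1*86)*(17085 + (155 - 18 - 88)) - 4343) = sqrt((21768 + 86)*(17085 + 49) - 4343) = sqrt(21854*17134 - 4343) = sqrt(374446436 - 4343) = sqrt(374442093) = 3*sqrt(41604677)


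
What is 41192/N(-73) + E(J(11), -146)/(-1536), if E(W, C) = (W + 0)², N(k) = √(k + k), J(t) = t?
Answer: -121/1536 - 20596*I*√146/73 ≈ -0.078776 - 3409.1*I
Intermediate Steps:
N(k) = √2*√k (N(k) = √(2*k) = √2*√k)
E(W, C) = W²
41192/N(-73) + E(J(11), -146)/(-1536) = 41192/((√2*√(-73))) + 11²/(-1536) = 41192/((√2*(I*√73))) + 121*(-1/1536) = 41192/((I*√146)) - 121/1536 = 41192*(-I*√146/146) - 121/1536 = -20596*I*√146/73 - 121/1536 = -121/1536 - 20596*I*√146/73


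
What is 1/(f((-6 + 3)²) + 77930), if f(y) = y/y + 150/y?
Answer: 3/233843 ≈ 1.2829e-5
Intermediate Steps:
f(y) = 1 + 150/y
1/(f((-6 + 3)²) + 77930) = 1/((150 + (-6 + 3)²)/((-6 + 3)²) + 77930) = 1/((150 + (-3)²)/((-3)²) + 77930) = 1/((150 + 9)/9 + 77930) = 1/((⅑)*159 + 77930) = 1/(53/3 + 77930) = 1/(233843/3) = 3/233843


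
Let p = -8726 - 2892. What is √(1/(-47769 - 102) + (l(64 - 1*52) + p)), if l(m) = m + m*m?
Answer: I*√324280165173/5319 ≈ 107.06*I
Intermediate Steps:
p = -11618
l(m) = m + m²
√(1/(-47769 - 102) + (l(64 - 1*52) + p)) = √(1/(-47769 - 102) + ((64 - 1*52)*(1 + (64 - 1*52)) - 11618)) = √(1/(-47871) + ((64 - 52)*(1 + (64 - 52)) - 11618)) = √(-1/47871 + (12*(1 + 12) - 11618)) = √(-1/47871 + (12*13 - 11618)) = √(-1/47871 + (156 - 11618)) = √(-1/47871 - 11462) = √(-548697403/47871) = I*√324280165173/5319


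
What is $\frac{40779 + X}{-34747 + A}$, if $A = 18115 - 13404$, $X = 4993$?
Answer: $- \frac{11443}{7509} \approx -1.5239$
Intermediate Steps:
$A = 4711$
$\frac{40779 + X}{-34747 + A} = \frac{40779 + 4993}{-34747 + 4711} = \frac{45772}{-30036} = 45772 \left(- \frac{1}{30036}\right) = - \frac{11443}{7509}$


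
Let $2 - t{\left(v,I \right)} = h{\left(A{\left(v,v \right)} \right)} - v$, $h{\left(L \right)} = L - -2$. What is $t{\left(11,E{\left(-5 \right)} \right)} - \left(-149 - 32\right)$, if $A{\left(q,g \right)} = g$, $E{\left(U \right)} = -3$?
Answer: $181$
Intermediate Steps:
$h{\left(L \right)} = 2 + L$ ($h{\left(L \right)} = L + 2 = 2 + L$)
$t{\left(v,I \right)} = 0$ ($t{\left(v,I \right)} = 2 - \left(\left(2 + v\right) - v\right) = 2 - 2 = 0$)
$t{\left(11,E{\left(-5 \right)} \right)} - \left(-149 - 32\right) = 0 - \left(-149 - 32\right) = 0 - -181 = 0 + 181 = 181$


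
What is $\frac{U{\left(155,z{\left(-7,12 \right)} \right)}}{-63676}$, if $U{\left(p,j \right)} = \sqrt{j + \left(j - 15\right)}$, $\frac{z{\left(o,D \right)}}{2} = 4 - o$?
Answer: $- \frac{\sqrt{29}}{63676} \approx -8.4571 \cdot 10^{-5}$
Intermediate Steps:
$z{\left(o,D \right)} = 8 - 2 o$ ($z{\left(o,D \right)} = 2 \left(4 - o\right) = 8 - 2 o$)
$U{\left(p,j \right)} = \sqrt{-15 + 2 j}$ ($U{\left(p,j \right)} = \sqrt{j + \left(j - 15\right)} = \sqrt{j + \left(-15 + j\right)} = \sqrt{-15 + 2 j}$)
$\frac{U{\left(155,z{\left(-7,12 \right)} \right)}}{-63676} = \frac{\sqrt{-15 + 2 \left(8 - -14\right)}}{-63676} = \sqrt{-15 + 2 \left(8 + 14\right)} \left(- \frac{1}{63676}\right) = \sqrt{-15 + 2 \cdot 22} \left(- \frac{1}{63676}\right) = \sqrt{-15 + 44} \left(- \frac{1}{63676}\right) = \sqrt{29} \left(- \frac{1}{63676}\right) = - \frac{\sqrt{29}}{63676}$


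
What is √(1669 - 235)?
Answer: √1434 ≈ 37.868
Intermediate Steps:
√(1669 - 235) = √1434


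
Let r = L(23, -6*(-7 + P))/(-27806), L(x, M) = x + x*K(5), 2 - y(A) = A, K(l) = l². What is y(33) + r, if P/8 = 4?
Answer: -431292/13903 ≈ -31.022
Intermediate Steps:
P = 32 (P = 8*4 = 32)
y(A) = 2 - A
L(x, M) = 26*x (L(x, M) = x + x*5² = x + x*25 = x + 25*x = 26*x)
r = -299/13903 (r = (26*23)/(-27806) = 598*(-1/27806) = -299/13903 ≈ -0.021506)
y(33) + r = (2 - 1*33) - 299/13903 = (2 - 33) - 299/13903 = -31 - 299/13903 = -431292/13903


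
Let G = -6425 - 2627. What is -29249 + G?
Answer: -38301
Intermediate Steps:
G = -9052
-29249 + G = -29249 - 9052 = -38301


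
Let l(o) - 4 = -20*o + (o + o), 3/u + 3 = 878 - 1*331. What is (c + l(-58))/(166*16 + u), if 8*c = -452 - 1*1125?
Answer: 462876/1444867 ≈ 0.32036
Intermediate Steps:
u = 3/544 (u = 3/(-3 + (878 - 1*331)) = 3/(-3 + (878 - 331)) = 3/(-3 + 547) = 3/544 ≈ 0.0055147)
l(o) = 4 - 18*o (l(o) = 4 + (-20*o + (o + o)) = 4 + (-20*o + 2*o) = 4 - 18*o)
c = -1577/8 (c = (-452 - 1*1125)/8 = (-452 - 1125)/8 = (⅛)*(-1577) = -1577/8 ≈ -197.13)
(c + l(-58))/(166*16 + u) = (-1577/8 + (4 - 18*(-58)))/(166*16 + 3/544) = (-1577/8 + (4 + 1044))/(2656 + 3/544) = (-1577/8 + 1048)/(1444867/544) = (6807/8)*(544/1444867) = 462876/1444867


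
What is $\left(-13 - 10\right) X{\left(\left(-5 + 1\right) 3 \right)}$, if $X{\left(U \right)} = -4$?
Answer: $92$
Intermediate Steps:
$\left(-13 - 10\right) X{\left(\left(-5 + 1\right) 3 \right)} = \left(-13 - 10\right) \left(-4\right) = \left(-23\right) \left(-4\right) = 92$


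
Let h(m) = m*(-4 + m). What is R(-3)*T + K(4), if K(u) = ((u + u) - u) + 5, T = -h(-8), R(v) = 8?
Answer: -759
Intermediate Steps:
T = -96 (T = -(-8)*(-4 - 8) = -(-8)*(-12) = -1*96 = -96)
K(u) = 5 + u (K(u) = (2*u - u) + 5 = u + 5 = 5 + u)
R(-3)*T + K(4) = 8*(-96) + (5 + 4) = -768 + 9 = -759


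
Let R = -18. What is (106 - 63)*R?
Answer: -774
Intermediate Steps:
(106 - 63)*R = (106 - 63)*(-18) = 43*(-18) = -774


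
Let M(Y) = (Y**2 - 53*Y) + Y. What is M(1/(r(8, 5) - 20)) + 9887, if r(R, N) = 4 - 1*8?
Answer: 5696161/576 ≈ 9889.2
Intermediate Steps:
r(R, N) = -4 (r(R, N) = 4 - 8 = -4)
M(Y) = Y**2 - 52*Y
M(1/(r(8, 5) - 20)) + 9887 = (-52 + 1/(-4 - 20))/(-4 - 20) + 9887 = (-52 + 1/(-24))/(-24) + 9887 = -(-52 - 1/24)/24 + 9887 = -1/24*(-1249/24) + 9887 = 1249/576 + 9887 = 5696161/576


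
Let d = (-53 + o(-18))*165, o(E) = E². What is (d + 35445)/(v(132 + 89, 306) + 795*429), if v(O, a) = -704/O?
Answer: 17715360/75372451 ≈ 0.23504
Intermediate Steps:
d = 44715 (d = (-53 + (-18)²)*165 = (-53 + 324)*165 = 271*165 = 44715)
(d + 35445)/(v(132 + 89, 306) + 795*429) = (44715 + 35445)/(-704/(132 + 89) + 795*429) = 80160/(-704/221 + 341055) = 80160/(75372451/221) = 80160*(221/75372451) = 17715360/75372451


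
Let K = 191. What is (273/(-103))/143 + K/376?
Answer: 208507/426008 ≈ 0.48944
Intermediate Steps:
(273/(-103))/143 + K/376 = (273/(-103))/143 + 191/376 = (273*(-1/103))*(1/143) + 191*(1/376) = -273/103*1/143 + 191/376 = -21/1133 + 191/376 = 208507/426008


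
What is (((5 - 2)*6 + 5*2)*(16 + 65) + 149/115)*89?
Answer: 23226241/115 ≈ 2.0197e+5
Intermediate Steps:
(((5 - 2)*6 + 5*2)*(16 + 65) + 149/115)*89 = ((3*6 + 10)*81 + 149*(1/115))*89 = ((18 + 10)*81 + 149/115)*89 = (28*81 + 149/115)*89 = (2268 + 149/115)*89 = (260969/115)*89 = 23226241/115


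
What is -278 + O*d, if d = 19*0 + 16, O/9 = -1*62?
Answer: -9206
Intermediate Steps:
O = -558 (O = 9*(-1*62) = 9*(-62) = -558)
d = 16 (d = 0 + 16 = 16)
-278 + O*d = -278 - 558*16 = -278 - 8928 = -9206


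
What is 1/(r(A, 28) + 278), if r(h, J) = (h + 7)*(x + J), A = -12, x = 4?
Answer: 1/118 ≈ 0.0084746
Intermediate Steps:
r(h, J) = (4 + J)*(7 + h) (r(h, J) = (h + 7)*(4 + J) = (7 + h)*(4 + J) = (4 + J)*(7 + h))
1/(r(A, 28) + 278) = 1/((28 + 4*(-12) + 7*28 + 28*(-12)) + 278) = 1/((28 - 48 + 196 - 336) + 278) = 1/(-160 + 278) = 1/118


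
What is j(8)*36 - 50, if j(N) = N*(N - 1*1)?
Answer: 1966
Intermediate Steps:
j(N) = N*(-1 + N) (j(N) = N*(N - 1) = N*(-1 + N))
j(8)*36 - 50 = (8*(-1 + 8))*36 - 50 = (8*7)*36 - 50 = 56*36 - 50 = 2016 - 50 = 1966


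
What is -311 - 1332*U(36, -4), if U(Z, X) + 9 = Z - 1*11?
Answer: -21623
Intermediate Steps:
U(Z, X) = -20 + Z (U(Z, X) = -9 + (Z - 1*11) = -9 + (Z - 11) = -9 + (-11 + Z) = -20 + Z)
-311 - 1332*U(36, -4) = -311 - 1332*(-20 + 36) = -311 - 1332*16 = -311 - 21312 = -21623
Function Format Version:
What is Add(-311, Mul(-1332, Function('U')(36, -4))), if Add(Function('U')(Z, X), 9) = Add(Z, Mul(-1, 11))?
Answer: -21623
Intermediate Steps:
Function('U')(Z, X) = Add(-20, Z) (Function('U')(Z, X) = Add(-9, Add(Z, Mul(-1, 11))) = Add(-9, Add(Z, -11)) = Add(-9, Add(-11, Z)) = Add(-20, Z))
Add(-311, Mul(-1332, Function('U')(36, -4))) = Add(-311, Mul(-1332, Add(-20, 36))) = Add(-311, Mul(-1332, 16)) = Add(-311, -21312) = -21623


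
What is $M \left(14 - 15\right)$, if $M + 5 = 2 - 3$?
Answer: $6$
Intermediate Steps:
$M = -6$ ($M = -5 + \left(2 - 3\right) = -5 - 1 = -6$)
$M \left(14 - 15\right) = - 6 \left(14 - 15\right) = \left(-6\right) \left(-1\right) = 6$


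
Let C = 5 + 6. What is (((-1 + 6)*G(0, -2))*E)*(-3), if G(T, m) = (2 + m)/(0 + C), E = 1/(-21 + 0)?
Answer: 0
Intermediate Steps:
C = 11
E = -1/21 (E = 1/(-21) = -1/21 ≈ -0.047619)
G(T, m) = 2/11 + m/11 (G(T, m) = (2 + m)/(0 + 11) = (2 + m)/11 = (2 + m)*(1/11) = 2/11 + m/11)
(((-1 + 6)*G(0, -2))*E)*(-3) = (((-1 + 6)*(2/11 + (1/11)*(-2)))*(-1/21))*(-3) = ((5*(2/11 - 2/11))*(-1/21))*(-3) = ((5*0)*(-1/21))*(-3) = (0*(-1/21))*(-3) = 0*(-3) = 0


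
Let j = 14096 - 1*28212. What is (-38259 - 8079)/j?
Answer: 23169/7058 ≈ 3.2827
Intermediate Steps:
j = -14116 (j = 14096 - 28212 = -14116)
(-38259 - 8079)/j = (-38259 - 8079)/(-14116) = -46338*(-1/14116) = 23169/7058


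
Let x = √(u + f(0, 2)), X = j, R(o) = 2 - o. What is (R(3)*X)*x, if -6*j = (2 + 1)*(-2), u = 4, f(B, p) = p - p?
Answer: -2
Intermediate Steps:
f(B, p) = 0
j = 1 (j = -(2 + 1)*(-2)/6 = -(-2)/2 = -⅙*(-6) = 1)
X = 1
x = 2 (x = √(4 + 0) = √4 = 2)
(R(3)*X)*x = ((2 - 1*3)*1)*2 = ((2 - 3)*1)*2 = -1*1*2 = -1*2 = -2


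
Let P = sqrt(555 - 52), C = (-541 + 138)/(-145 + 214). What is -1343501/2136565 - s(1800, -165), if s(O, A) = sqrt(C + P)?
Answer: -1343501/2136565 - sqrt(-27807 + 4761*sqrt(503))/69 ≈ -4.7015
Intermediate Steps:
C = -403/69 ≈ -5.8406
P = sqrt(503) ≈ 22.428
s(O, A) = sqrt(-403/69 + sqrt(503))
-1343501/2136565 - s(1800, -165) = -1343501/2136565 - sqrt(-27807 + 4761*sqrt(503))/69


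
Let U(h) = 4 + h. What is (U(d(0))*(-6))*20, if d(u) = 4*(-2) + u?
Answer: 480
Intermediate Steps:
d(u) = -8 + u
(U(d(0))*(-6))*20 = ((4 + (-8 + 0))*(-6))*20 = ((4 - 8)*(-6))*20 = -4*(-6)*20 = 24*20 = 480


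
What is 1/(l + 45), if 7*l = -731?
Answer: -7/416 ≈ -0.016827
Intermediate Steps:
l = -731/7 (l = (⅐)*(-731) = -731/7 ≈ -104.43)
1/(l + 45) = 1/(-731/7 + 45) = 1/(-416/7) = -7/416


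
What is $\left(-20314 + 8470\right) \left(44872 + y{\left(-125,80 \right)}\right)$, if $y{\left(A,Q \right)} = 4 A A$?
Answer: $-1271713968$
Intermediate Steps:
$y{\left(A,Q \right)} = 4 A^{2}$
$\left(-20314 + 8470\right) \left(44872 + y{\left(-125,80 \right)}\right) = \left(-20314 + 8470\right) \left(44872 + 4 \left(-125\right)^{2}\right) = - 11844 \left(44872 + 4 \cdot 15625\right) = - 11844 \left(44872 + 62500\right) = \left(-11844\right) 107372 = -1271713968$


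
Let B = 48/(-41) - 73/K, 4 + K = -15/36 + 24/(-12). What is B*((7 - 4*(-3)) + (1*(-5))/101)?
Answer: 5606280/28987 ≈ 193.41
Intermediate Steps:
K = -77/12 (K = -4 + (-15/36 + 24/(-12)) = -4 + (-15*1/36 + 24*(-1/12)) = -4 + (-5/12 - 2) = -4 - 29/12 = -77/12 ≈ -6.4167)
B = 32220/3157 (B = 48/(-41) - 73/(-77/12) = 48*(-1/41) - 73*(-12/77) = -48/41 + 876/77 = 32220/3157 ≈ 10.206)
B*((7 - 4*(-3)) + (1*(-5))/101) = 32220*((7 - 4*(-3)) + (1*(-5))/101)/3157 = 32220*((7 + 12) - 5*1/101)/3157 = 32220*(19 - 5/101)/3157 = (32220/3157)*(1914/101) = 5606280/28987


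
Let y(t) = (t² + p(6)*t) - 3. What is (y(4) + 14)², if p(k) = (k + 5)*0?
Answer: 729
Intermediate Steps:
p(k) = 0 (p(k) = (5 + k)*0 = 0)
y(t) = -3 + t² (y(t) = (t² + 0*t) - 3 = (t² + 0) - 3 = t² - 3 = -3 + t²)
(y(4) + 14)² = ((-3 + 4²) + 14)² = ((-3 + 16) + 14)² = (13 + 14)² = 27² = 729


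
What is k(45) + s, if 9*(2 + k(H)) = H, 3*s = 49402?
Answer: 49411/3 ≈ 16470.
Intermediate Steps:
s = 49402/3 (s = (⅓)*49402 = 49402/3 ≈ 16467.)
k(H) = -2 + H/9
k(45) + s = (-2 + (⅑)*45) + 49402/3 = (-2 + 5) + 49402/3 = 3 + 49402/3 = 49411/3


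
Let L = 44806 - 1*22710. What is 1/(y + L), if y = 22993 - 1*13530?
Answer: 1/31559 ≈ 3.1687e-5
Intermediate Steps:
y = 9463 (y = 22993 - 13530 = 9463)
L = 22096 (L = 44806 - 22710 = 22096)
1/(y + L) = 1/(9463 + 22096) = 1/31559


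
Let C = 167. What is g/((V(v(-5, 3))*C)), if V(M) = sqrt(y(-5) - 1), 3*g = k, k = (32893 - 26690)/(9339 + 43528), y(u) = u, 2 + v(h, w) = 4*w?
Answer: -6203*I*sqrt(6)/158918202 ≈ -9.561e-5*I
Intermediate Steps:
v(h, w) = -2 + 4*w
k = 6203/52867 ≈ 0.11733
g = 6203/158601 (g = (1/3)*(6203/52867) = 6203/158601 ≈ 0.039111)
V(M) = I*sqrt(6) (V(M) = sqrt(-5 - 1) = sqrt(-6) = I*sqrt(6))
g/((V(v(-5, 3))*C)) = 6203/(158601*(((I*sqrt(6))*167))) = 6203/(158601*((167*I*sqrt(6)))) = 6203*(-I*sqrt(6)/1002)/158601 = -6203*I*sqrt(6)/158918202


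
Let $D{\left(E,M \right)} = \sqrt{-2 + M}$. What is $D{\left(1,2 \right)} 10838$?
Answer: $0$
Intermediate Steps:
$D{\left(1,2 \right)} 10838 = \sqrt{-2 + 2} \cdot 10838 = \sqrt{0} \cdot 10838 = 0 \cdot 10838 = 0$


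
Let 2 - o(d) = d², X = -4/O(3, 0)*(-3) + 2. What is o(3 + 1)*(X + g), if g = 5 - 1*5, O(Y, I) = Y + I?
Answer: -84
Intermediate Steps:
O(Y, I) = I + Y
X = 6 (X = -4/(0 + 3)*(-3) + 2 = -4/3*(-3) + 2 = 4 + 2 = 6)
g = 0 (g = 5 - 5 = 0)
o(d) = 2 - d²
o(3 + 1)*(X + g) = (2 - (3 + 1)²)*(6 + 0) = (2 - 1*4²)*6 = (2 - 1*16)*6 = (2 - 16)*6 = -14*6 = -84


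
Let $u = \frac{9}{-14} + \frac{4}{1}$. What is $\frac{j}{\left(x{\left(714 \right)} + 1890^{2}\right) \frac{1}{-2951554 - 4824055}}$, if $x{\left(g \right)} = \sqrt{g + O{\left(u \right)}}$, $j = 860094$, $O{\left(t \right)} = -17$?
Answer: $- \frac{23889328375427436600}{12759898409303} + \frac{6687754647246 \sqrt{697}}{12759898409303} \approx -1.8722 \cdot 10^{6}$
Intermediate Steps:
$u = \frac{47}{14}$ ($u = 9 \left(- \frac{1}{14}\right) + 4 \cdot 1 = - \frac{9}{14} + 4 = \frac{47}{14} \approx 3.3571$)
$x{\left(g \right)} = \sqrt{-17 + g}$ ($x{\left(g \right)} = \sqrt{g - 17} = \sqrt{-17 + g}$)
$\frac{j}{\left(x{\left(714 \right)} + 1890^{2}\right) \frac{1}{-2951554 - 4824055}} = \frac{860094}{\left(\sqrt{-17 + 714} + 1890^{2}\right) \frac{1}{-2951554 - 4824055}} = \frac{860094}{\left(\sqrt{697} + 3572100\right) \frac{1}{-7775609}} = \frac{860094}{\left(3572100 + \sqrt{697}\right) \left(- \frac{1}{7775609}\right)} = \frac{860094}{- \frac{3572100}{7775609} - \frac{\sqrt{697}}{7775609}}$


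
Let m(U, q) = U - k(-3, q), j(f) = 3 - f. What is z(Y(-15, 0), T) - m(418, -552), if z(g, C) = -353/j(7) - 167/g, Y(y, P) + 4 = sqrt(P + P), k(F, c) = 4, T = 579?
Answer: -284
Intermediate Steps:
Y(y, P) = -4 + sqrt(2)*sqrt(P) (Y(y, P) = -4 + sqrt(P + P) = -4 + sqrt(2*P) = -4 + sqrt(2)*sqrt(P))
z(g, C) = 353/4 - 167/g (z(g, C) = -353/(3 - 1*7) - 167/g = -353/(3 - 7) - 167/g = -353/(-4) - 167/g = -353*(-1/4) - 167/g = 353/4 - 167/g)
m(U, q) = -4 + U (m(U, q) = U - 1*4 = U - 4 = -4 + U)
z(Y(-15, 0), T) - m(418, -552) = (353/4 - 167/(-4 + sqrt(2)*sqrt(0))) - (-4 + 418) = (353/4 - 167/(-4 + sqrt(2)*0)) - 1*414 = (353/4 - 167/(-4 + 0)) - 414 = (353/4 - 167/(-4)) - 414 = (353/4 - 167*(-1/4)) - 414 = (353/4 + 167/4) - 414 = 130 - 414 = -284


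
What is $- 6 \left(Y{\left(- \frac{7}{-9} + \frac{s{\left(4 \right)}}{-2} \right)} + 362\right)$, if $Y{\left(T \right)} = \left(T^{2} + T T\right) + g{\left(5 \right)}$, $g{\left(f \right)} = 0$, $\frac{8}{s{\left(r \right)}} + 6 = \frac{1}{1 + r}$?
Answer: $- \frac{49906360}{22707} \approx -2197.8$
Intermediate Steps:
$s{\left(r \right)} = \frac{8}{-6 + \frac{1}{1 + r}}$
$Y{\left(T \right)} = 2 T^{2}$ ($Y{\left(T \right)} = \left(T^{2} + T T\right) + 0 = \left(T^{2} + T^{2}\right) + 0 = 2 T^{2} + 0 = 2 T^{2}$)
$- 6 \left(Y{\left(- \frac{7}{-9} + \frac{s{\left(4 \right)}}{-2} \right)} + 362\right) = - 6 \left(2 \left(- \frac{7}{-9} + \frac{8 \frac{1}{5 + 6 \cdot 4} \left(-1 - 4\right)}{-2}\right)^{2} + 362\right) = - 6 \left(2 \left(\left(-7\right) \left(- \frac{1}{9}\right) + \frac{8 \left(-1 - 4\right)}{5 + 24} \left(- \frac{1}{2}\right)\right)^{2} + 362\right) = - 6 \left(2 \left(\frac{7}{9} + 8 \cdot \frac{1}{29} \left(-5\right) \left(- \frac{1}{2}\right)\right)^{2} + 362\right) = - 6 \left(2 \left(\frac{7}{9} - - \frac{20}{29}\right)^{2} + 362\right) = - 6 \left(2 \left(\frac{7}{9} + \frac{20}{29}\right)^{2} + 362\right) = - 6 \left(2 \left(\frac{383}{261}\right)^{2} + 362\right) = - 6 \left(2 \cdot \frac{146689}{68121} + 362\right) = - 6 \left(\frac{293378}{68121} + 362\right) = \left(-6\right) \frac{24953180}{68121} = - \frac{49906360}{22707}$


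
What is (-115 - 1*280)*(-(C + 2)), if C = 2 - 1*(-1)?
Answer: 1975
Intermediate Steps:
C = 3 (C = 2 + 1 = 3)
(-115 - 1*280)*(-(C + 2)) = (-115 - 1*280)*(-(3 + 2)) = (-115 - 280)*(-1*5) = -395*(-5) = 1975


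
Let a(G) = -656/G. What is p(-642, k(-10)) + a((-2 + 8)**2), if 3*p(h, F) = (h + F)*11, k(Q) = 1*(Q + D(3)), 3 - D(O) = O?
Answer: -21680/9 ≈ -2408.9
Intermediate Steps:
D(O) = 3 - O
k(Q) = Q (k(Q) = 1*(Q + (3 - 1*3)) = 1*(Q + (3 - 3)) = 1*(Q + 0) = 1*Q = Q)
p(h, F) = 11*F/3 + 11*h/3 (p(h, F) = ((h + F)*11)/3 = ((F + h)*11)/3 = (11*F + 11*h)/3 = 11*F/3 + 11*h/3)
p(-642, k(-10)) + a((-2 + 8)**2) = ((11/3)*(-10) + (11/3)*(-642)) - 656/(-2 + 8)**2 = (-110/3 - 2354) - 656/(6**2) = -7172/3 - 656/36 = -7172/3 - 656*1/36 = -7172/3 - 164/9 = -21680/9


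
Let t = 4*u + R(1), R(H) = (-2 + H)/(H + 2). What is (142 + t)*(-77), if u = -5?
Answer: -28105/3 ≈ -9368.3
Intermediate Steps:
R(H) = (-2 + H)/(2 + H)
t = -61/3 (t = 4*(-5) + (-2 + 1)/(2 + 1) = -20 - 1/3 = -61/3 ≈ -20.333)
(142 + t)*(-77) = (142 - 61/3)*(-77) = (365/3)*(-77) = -28105/3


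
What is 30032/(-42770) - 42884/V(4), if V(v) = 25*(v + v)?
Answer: -46003877/213850 ≈ -215.12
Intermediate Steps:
V(v) = 50*v (V(v) = 25*(2*v) = 50*v)
30032/(-42770) - 42884/V(4) = 30032/(-42770) - 42884/(50*4) = 30032*(-1/42770) - 42884/200 = -15016/21385 - 42884*1/200 = -15016/21385 - 10721/50 = -46003877/213850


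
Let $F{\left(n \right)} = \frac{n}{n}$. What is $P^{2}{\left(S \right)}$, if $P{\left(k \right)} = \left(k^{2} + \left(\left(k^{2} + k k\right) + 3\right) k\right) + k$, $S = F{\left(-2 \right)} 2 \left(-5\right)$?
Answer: $3763600$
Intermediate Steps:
$F{\left(n \right)} = 1$
$S = -10$ ($S = 1 \cdot 2 \left(-5\right) = 2 \left(-5\right) = -10$)
$P{\left(k \right)} = k + k^{2} + k \left(3 + 2 k^{2}\right)$ ($P{\left(k \right)} = \left(k^{2} + \left(\left(k^{2} + k^{2}\right) + 3\right) k\right) + k = \left(k^{2} + \left(2 k^{2} + 3\right) k\right) + k = \left(k^{2} + \left(3 + 2 k^{2}\right) k\right) + k = \left(k^{2} + k \left(3 + 2 k^{2}\right)\right) + k = k + k^{2} + k \left(3 + 2 k^{2}\right)$)
$P^{2}{\left(S \right)} = \left(- 10 \left(4 - 10 + 2 \left(-10\right)^{2}\right)\right)^{2} = \left(- 10 \left(4 - 10 + 2 \cdot 100\right)\right)^{2} = \left(- 10 \left(4 - 10 + 200\right)\right)^{2} = \left(\left(-10\right) 194\right)^{2} = \left(-1940\right)^{2} = 3763600$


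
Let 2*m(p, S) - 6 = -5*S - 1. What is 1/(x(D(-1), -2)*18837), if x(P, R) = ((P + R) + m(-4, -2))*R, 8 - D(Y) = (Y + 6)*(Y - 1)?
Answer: -1/885339 ≈ -1.1295e-6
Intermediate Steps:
m(p, S) = 5/2 - 5*S/2 (m(p, S) = 3 + (-5*S - 1)/2 = 3 + (-1 - 5*S)/2 = 3 + (-½ - 5*S/2) = 5/2 - 5*S/2)
D(Y) = 8 - (-1 + Y)*(6 + Y) (D(Y) = 8 - (Y + 6)*(Y - 1) = 8 - (6 + Y)*(-1 + Y) = 8 - (-1 + Y)*(6 + Y))
x(P, R) = R*(15/2 + P + R) (x(P, R) = ((P + R) + (5/2 - 5/2*(-2)))*R = ((P + R) + (5/2 + 5))*R = ((P + R) + 15/2)*R = (15/2 + P + R)*R = R*(15/2 + P + R))
1/(x(D(-1), -2)*18837) = 1/(((½)*(-2)*(15 + 2*(14 - 1*(-1)² - 5*(-1)) + 2*(-2)))*18837) = 1/(((½)*(-2)*(15 + 2*(14 - 1*1 + 5) - 4))*18837) = 1/(((½)*(-2)*(15 + 2*(14 - 1 + 5) - 4))*18837) = 1/(((½)*(-2)*(15 + 2*18 - 4))*18837) = 1/(((½)*(-2)*(15 + 36 - 4))*18837) = 1/(((½)*(-2)*47)*18837) = 1/(-47*18837) = 1/(-885339) = -1/885339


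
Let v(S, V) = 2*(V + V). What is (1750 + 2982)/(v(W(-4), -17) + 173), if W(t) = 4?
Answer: 676/15 ≈ 45.067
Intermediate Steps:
v(S, V) = 4*V (v(S, V) = 2*(2*V) = 4*V)
(1750 + 2982)/(v(W(-4), -17) + 173) = (1750 + 2982)/(4*(-17) + 173) = 4732/(-68 + 173) = 4732/105 = 4732*(1/105) = 676/15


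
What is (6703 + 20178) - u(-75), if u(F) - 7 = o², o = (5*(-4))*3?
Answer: 23274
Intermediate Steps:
o = -60 (o = -20*3 = -60)
u(F) = 3607 (u(F) = 7 + (-60)² = 7 + 3600 = 3607)
(6703 + 20178) - u(-75) = (6703 + 20178) - 1*3607 = 26881 - 3607 = 23274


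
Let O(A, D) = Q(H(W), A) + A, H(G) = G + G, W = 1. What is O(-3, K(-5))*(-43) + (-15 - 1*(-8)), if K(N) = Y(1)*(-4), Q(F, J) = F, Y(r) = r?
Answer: 36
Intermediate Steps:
H(G) = 2*G
K(N) = -4 (K(N) = 1*(-4) = -4)
O(A, D) = 2 + A (O(A, D) = 2*1 + A = 2 + A)
O(-3, K(-5))*(-43) + (-15 - 1*(-8)) = (2 - 3)*(-43) + (-15 - 1*(-8)) = -1*(-43) + (-15 + 8) = 43 - 7 = 36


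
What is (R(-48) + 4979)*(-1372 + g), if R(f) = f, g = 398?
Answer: -4802794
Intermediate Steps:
(R(-48) + 4979)*(-1372 + g) = (-48 + 4979)*(-1372 + 398) = 4931*(-974) = -4802794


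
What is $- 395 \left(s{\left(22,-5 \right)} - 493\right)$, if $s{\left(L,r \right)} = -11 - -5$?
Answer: $197105$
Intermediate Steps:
$s{\left(L,r \right)} = -6$ ($s{\left(L,r \right)} = -11 + 5 = -6$)
$- 395 \left(s{\left(22,-5 \right)} - 493\right) = - 395 \left(-6 - 493\right) = \left(-395\right) \left(-499\right) = 197105$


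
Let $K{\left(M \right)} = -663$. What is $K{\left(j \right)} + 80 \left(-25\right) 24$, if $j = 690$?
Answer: $-48663$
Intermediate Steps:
$K{\left(j \right)} + 80 \left(-25\right) 24 = -663 + 80 \left(-25\right) 24 = -663 - 48000 = -48663$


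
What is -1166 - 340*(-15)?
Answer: 3934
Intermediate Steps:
-1166 - 340*(-15) = -1166 + 5100 = 3934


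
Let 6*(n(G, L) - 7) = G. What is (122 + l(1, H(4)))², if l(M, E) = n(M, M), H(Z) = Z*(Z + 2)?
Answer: 600625/36 ≈ 16684.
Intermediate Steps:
n(G, L) = 7 + G/6
H(Z) = Z*(2 + Z)
l(M, E) = 7 + M/6
(122 + l(1, H(4)))² = (122 + (7 + (⅙)*1))² = (122 + (7 + ⅙))² = (122 + 43/6)² = (775/6)² = 600625/36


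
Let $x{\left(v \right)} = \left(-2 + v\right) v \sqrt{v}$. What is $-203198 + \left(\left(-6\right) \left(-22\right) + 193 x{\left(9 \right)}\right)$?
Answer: $-166589$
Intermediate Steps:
$x{\left(v \right)} = v^{\frac{3}{2}} \left(-2 + v\right)$ ($x{\left(v \right)} = v \left(-2 + v\right) \sqrt{v} = v^{\frac{3}{2}} \left(-2 + v\right)$)
$-203198 + \left(\left(-6\right) \left(-22\right) + 193 x{\left(9 \right)}\right) = -203198 - \left(-132 - 193 \cdot 9^{\frac{3}{2}} \left(-2 + 9\right)\right) = -203198 + \left(132 + 193 \cdot 27 \cdot 7\right) = -203198 + \left(132 + 193 \cdot 189\right) = -203198 + \left(132 + 36477\right) = -203198 + 36609 = -166589$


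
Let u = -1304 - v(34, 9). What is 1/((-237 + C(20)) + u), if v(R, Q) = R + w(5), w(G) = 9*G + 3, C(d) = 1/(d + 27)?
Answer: -47/76280 ≈ -0.00061615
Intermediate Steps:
C(d) = 1/(27 + d)
w(G) = 3 + 9*G
v(R, Q) = 48 + R (v(R, Q) = R + (3 + 9*5) = R + (3 + 45) = R + 48 = 48 + R)
u = -1386 (u = -1304 - (48 + 34) = -1304 - 1*82 = -1304 - 82 = -1386)
1/((-237 + C(20)) + u) = 1/((-237 + 1/(27 + 20)) - 1386) = 1/((-237 + 1/47) - 1386) = 1/(-11138/47 - 1386) = 1/(-76280/47) = -47/76280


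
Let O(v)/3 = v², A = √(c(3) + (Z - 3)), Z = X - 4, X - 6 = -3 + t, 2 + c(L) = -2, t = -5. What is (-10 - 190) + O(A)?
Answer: -239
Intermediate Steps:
c(L) = -4 (c(L) = -2 - 2 = -4)
X = -2 (X = 6 + (-3 - 5) = 6 - 8 = -2)
Z = -6 (Z = -2 - 4 = -6)
A = I*√13 (A = √(-4 + (-6 - 3)) = √(-4 - 9) = √(-13) = I*√13 ≈ 3.6056*I)
O(v) = 3*v²
(-10 - 190) + O(A) = (-10 - 190) + 3*(I*√13)² = -200 + 3*(-13) = -200 - 39 = -239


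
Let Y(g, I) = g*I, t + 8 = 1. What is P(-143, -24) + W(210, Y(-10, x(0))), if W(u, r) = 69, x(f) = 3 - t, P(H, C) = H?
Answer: -74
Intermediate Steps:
t = -7 (t = -8 + 1 = -7)
x(f) = 10 (x(f) = 3 - 1*(-7) = 3 + 7 = 10)
Y(g, I) = I*g
P(-143, -24) + W(210, Y(-10, x(0))) = -143 + 69 = -74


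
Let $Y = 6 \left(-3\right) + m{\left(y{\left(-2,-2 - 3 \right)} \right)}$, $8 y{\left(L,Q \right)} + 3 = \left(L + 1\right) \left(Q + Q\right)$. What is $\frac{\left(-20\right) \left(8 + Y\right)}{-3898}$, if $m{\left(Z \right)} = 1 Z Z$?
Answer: $- \frac{2955}{62368} \approx -0.04738$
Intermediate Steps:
$y{\left(L,Q \right)} = - \frac{3}{8} + \frac{Q \left(1 + L\right)}{4}$ ($y{\left(L,Q \right)} = - \frac{3}{8} + \frac{\left(L + 1\right) \left(Q + Q\right)}{8} = - \frac{3}{8} + \frac{\left(1 + L\right) 2 Q}{8} = - \frac{3}{8} + \frac{2 Q \left(1 + L\right)}{8} = - \frac{3}{8} + \frac{Q \left(1 + L\right)}{4}$)
$m{\left(Z \right)} = Z^{2}$ ($m{\left(Z \right)} = Z Z = Z^{2}$)
$Y = - \frac{1103}{64}$ ($Y = 6 \left(-3\right) + \left(- \frac{3}{8} + \frac{-2 - 3}{4} + \frac{1}{4} \left(-2\right) \left(-2 - 3\right)\right)^{2} = -18 + \left(- \frac{3}{8} + \frac{1}{4} \left(-5\right) + \frac{1}{4} \left(-2\right) \left(-5\right)\right)^{2} = -18 + \left(- \frac{3}{8} - \frac{5}{4} + \frac{5}{2}\right)^{2} = -18 + \left(\frac{7}{8}\right)^{2} = -18 + \frac{49}{64} = - \frac{1103}{64} \approx -17.234$)
$\frac{\left(-20\right) \left(8 + Y\right)}{-3898} = \frac{\left(-20\right) \left(8 - \frac{1103}{64}\right)}{-3898} = \left(-20\right) \left(- \frac{591}{64}\right) \left(- \frac{1}{3898}\right) = \frac{2955}{16} \left(- \frac{1}{3898}\right) = - \frac{2955}{62368}$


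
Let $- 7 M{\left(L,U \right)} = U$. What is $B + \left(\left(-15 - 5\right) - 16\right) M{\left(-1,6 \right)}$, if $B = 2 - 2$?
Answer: $\frac{216}{7} \approx 30.857$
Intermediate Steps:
$M{\left(L,U \right)} = - \frac{U}{7}$
$B = 0$ ($B = 2 - 2 = 0$)
$B + \left(\left(-15 - 5\right) - 16\right) M{\left(-1,6 \right)} = 0 + \left(\left(-15 - 5\right) - 16\right) \left(\left(- \frac{1}{7}\right) 6\right) = 0 + \left(-20 - 16\right) \left(- \frac{6}{7}\right) = 0 - - \frac{216}{7} = 0 + \frac{216}{7} = \frac{216}{7}$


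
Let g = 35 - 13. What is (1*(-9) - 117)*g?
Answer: -2772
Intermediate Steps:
g = 22
(1*(-9) - 117)*g = (1*(-9) - 117)*22 = (-9 - 117)*22 = -126*22 = -2772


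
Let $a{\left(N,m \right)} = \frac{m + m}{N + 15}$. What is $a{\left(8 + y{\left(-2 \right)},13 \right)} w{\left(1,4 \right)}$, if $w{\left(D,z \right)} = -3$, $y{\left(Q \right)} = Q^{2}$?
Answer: $- \frac{26}{9} \approx -2.8889$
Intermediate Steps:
$a{\left(N,m \right)} = \frac{2 m}{15 + N}$
$a{\left(8 + y{\left(-2 \right)},13 \right)} w{\left(1,4 \right)} = 2 \cdot 13 \frac{1}{15 + \left(8 + \left(-2\right)^{2}\right)} \left(-3\right) = 2 \cdot 13 \frac{1}{15 + \left(8 + 4\right)} \left(-3\right) = 2 \cdot 13 \frac{1}{15 + 12} \left(-3\right) = 2 \cdot 13 \cdot \frac{1}{27} \left(-3\right) = \frac{26}{27} \left(-3\right) = - \frac{26}{9}$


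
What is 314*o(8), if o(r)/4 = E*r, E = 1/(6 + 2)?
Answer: 1256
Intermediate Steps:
E = ⅛ (E = 1/8 = ⅛ ≈ 0.12500)
o(r) = r/2 (o(r) = 4*(r/8) = r/2)
314*o(8) = 314*((½)*8) = 314*4 = 1256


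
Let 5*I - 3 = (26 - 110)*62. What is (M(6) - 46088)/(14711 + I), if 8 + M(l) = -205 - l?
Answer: -46307/13670 ≈ -3.3875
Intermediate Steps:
M(l) = -213 - l (M(l) = -8 + (-205 - l) = -213 - l)
I = -1041 (I = ⅗ + ((26 - 110)*62)/5 = ⅗ + (-84*62)/5 = ⅗ + (⅕)*(-5208) = ⅗ - 5208/5 = -1041)
(M(6) - 46088)/(14711 + I) = ((-213 - 1*6) - 46088)/(14711 - 1041) = ((-213 - 6) - 46088)/13670 = (-219 - 46088)*(1/13670) = -46307*1/13670 = -46307/13670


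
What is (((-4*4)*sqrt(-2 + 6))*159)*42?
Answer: -213696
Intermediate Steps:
(((-4*4)*sqrt(-2 + 6))*159)*42 = (-16*sqrt(4)*159)*42 = (-16*2*159)*42 = -32*159*42 = -5088*42 = -213696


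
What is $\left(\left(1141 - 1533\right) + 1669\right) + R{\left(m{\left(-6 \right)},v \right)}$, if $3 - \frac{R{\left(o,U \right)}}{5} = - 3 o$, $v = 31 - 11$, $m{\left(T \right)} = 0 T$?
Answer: $1292$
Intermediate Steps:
$m{\left(T \right)} = 0$
$v = 20$
$R{\left(o,U \right)} = 15 + 15 o$ ($R{\left(o,U \right)} = 15 - 5 \left(- 3 o\right) = 15 + 15 o$)
$\left(\left(1141 - 1533\right) + 1669\right) + R{\left(m{\left(-6 \right)},v \right)} = \left(\left(1141 - 1533\right) + 1669\right) + \left(15 + 15 \cdot 0\right) = \left(-392 + 1669\right) + \left(15 + 0\right) = 1277 + 15 = 1292$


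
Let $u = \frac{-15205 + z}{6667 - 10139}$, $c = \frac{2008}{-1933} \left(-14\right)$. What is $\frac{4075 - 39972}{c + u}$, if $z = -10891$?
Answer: $- \frac{2151055931}{1321861} \approx -1627.3$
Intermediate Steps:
$c = \frac{28112}{1933}$ ($c = 2008 \left(- \frac{1}{1933}\right) \left(-14\right) = \left(- \frac{2008}{1933}\right) \left(-14\right) = \frac{28112}{1933} \approx 14.543$)
$u = \frac{233}{31}$ ($u = \frac{-15205 - 10891}{6667 - 10139} = - \frac{26096}{-3472} = \left(-26096\right) \left(- \frac{1}{3472}\right) = \frac{233}{31} \approx 7.5161$)
$\frac{4075 - 39972}{c + u} = \frac{4075 - 39972}{\frac{28112}{1933} + \frac{233}{31}} = - \frac{35897}{\frac{1321861}{59923}} = \left(-35897\right) \frac{59923}{1321861} = - \frac{2151055931}{1321861}$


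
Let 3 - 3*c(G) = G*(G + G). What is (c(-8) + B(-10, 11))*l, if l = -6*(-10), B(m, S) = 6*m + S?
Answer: -5440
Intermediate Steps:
B(m, S) = S + 6*m
l = 60
c(G) = 1 - 2*G²/3 (c(G) = 1 - G*(G + G)/3 = 1 - G*2*G/3 = 1 - 2*G²/3)
(c(-8) + B(-10, 11))*l = ((1 - ⅔*(-8)²) + (11 + 6*(-10)))*60 = ((1 - ⅔*64) + (11 - 60))*60 = ((1 - 128/3) - 49)*60 = (-125/3 - 49)*60 = -272/3*60 = -5440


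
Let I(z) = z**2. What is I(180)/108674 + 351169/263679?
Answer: 1796389981/1102117371 ≈ 1.6299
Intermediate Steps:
I(180)/108674 + 351169/263679 = 180**2/108674 + 351169/263679 = 32400*(1/108674) + 351169*(1/263679) = 16200/54337 + 27013/20283 = 1796389981/1102117371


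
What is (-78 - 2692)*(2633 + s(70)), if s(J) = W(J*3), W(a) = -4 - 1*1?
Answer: -7279560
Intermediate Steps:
W(a) = -5 (W(a) = -4 - 1 = -5)
s(J) = -5
(-78 - 2692)*(2633 + s(70)) = (-78 - 2692)*(2633 - 5) = -2770*2628 = -7279560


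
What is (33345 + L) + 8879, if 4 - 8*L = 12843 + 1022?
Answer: 323931/8 ≈ 40491.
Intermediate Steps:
L = -13861/8 (L = ½ - (12843 + 1022)/8 = ½ - ⅛*13865 = ½ - 13865/8 = -13861/8 ≈ -1732.6)
(33345 + L) + 8879 = (33345 - 13861/8) + 8879 = 252899/8 + 8879 = 323931/8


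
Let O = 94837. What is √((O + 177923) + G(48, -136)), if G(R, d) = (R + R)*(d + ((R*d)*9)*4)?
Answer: 6*I*√619474 ≈ 4722.4*I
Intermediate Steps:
G(R, d) = 2*R*(d + 36*R*d) (G(R, d) = (2*R)*(d + (9*R*d)*4) = (2*R)*(d + 36*R*d) = 2*R*(d + 36*R*d))
√((O + 177923) + G(48, -136)) = √((94837 + 177923) + 2*48*(-136)*(1 + 36*48)) = √(272760 + 2*48*(-136)*(1 + 1728)) = √(272760 + 2*48*(-136)*1729) = √(272760 - 22573824) = √(-22301064) = 6*I*√619474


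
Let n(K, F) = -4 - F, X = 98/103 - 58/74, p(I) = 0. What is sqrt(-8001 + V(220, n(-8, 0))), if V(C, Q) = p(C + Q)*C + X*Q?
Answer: 3*I*sqrt(12912670293)/3811 ≈ 89.452*I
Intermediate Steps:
X = 639/3811 (X = 98*(1/103) - 58*1/74 = 98/103 - 29/37 = 639/3811 ≈ 0.16767)
V(C, Q) = 639*Q/3811 (V(C, Q) = 0*C + 639*Q/3811 = 0 + 639*Q/3811 = 639*Q/3811)
sqrt(-8001 + V(220, n(-8, 0))) = sqrt(-8001 + 639*(-4 - 1*0)/3811) = sqrt(-8001 + 639*(-4 + 0)/3811) = sqrt(-8001 + (639/3811)*(-4)) = sqrt(-8001 - 2556/3811) = sqrt(-30494367/3811) = 3*I*sqrt(12912670293)/3811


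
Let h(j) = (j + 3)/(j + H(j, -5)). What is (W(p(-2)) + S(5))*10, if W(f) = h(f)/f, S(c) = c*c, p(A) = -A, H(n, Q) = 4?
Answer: 1525/6 ≈ 254.17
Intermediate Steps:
h(j) = (3 + j)/(4 + j) (h(j) = (j + 3)/(j + 4) = (3 + j)/(4 + j))
S(c) = c²
W(f) = (3 + f)/(f*(4 + f)) (W(f) = ((3 + f)/(4 + f))/f = (3 + f)/(f*(4 + f)))
(W(p(-2)) + S(5))*10 = ((3 - 1*(-2))/(((-1*(-2)))*(4 - 1*(-2))) + 5²)*10 = ((3 + 2)/(2*(4 + 2)) + 25)*10 = ((½)*5/6 + 25)*10 = ((½)*(⅙)*5 + 25)*10 = (5/12 + 25)*10 = (305/12)*10 = 1525/6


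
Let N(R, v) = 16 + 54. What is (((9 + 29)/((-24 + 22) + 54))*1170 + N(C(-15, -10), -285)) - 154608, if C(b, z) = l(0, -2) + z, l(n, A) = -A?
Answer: -153683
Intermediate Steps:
C(b, z) = 2 + z (C(b, z) = -1*(-2) + z = 2 + z)
N(R, v) = 70
(((9 + 29)/((-24 + 22) + 54))*1170 + N(C(-15, -10), -285)) - 154608 = (((9 + 29)/((-24 + 22) + 54))*1170 + 70) - 154608 = ((38/(-2 + 54))*1170 + 70) - 154608 = ((38/52)*1170 + 70) - 154608 = ((38*(1/52))*1170 + 70) - 154608 = ((19/26)*1170 + 70) - 154608 = (855 + 70) - 154608 = 925 - 154608 = -153683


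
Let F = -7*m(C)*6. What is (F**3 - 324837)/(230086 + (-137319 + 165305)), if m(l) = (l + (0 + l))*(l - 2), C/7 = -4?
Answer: -117099343980279/86024 ≈ -1.3612e+9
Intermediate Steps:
C = -28 (C = 7*(-4) = -28)
m(l) = 2*l*(-2 + l) (m(l) = (l + l)*(-2 + l) = (2*l)*(-2 + l) = 2*l*(-2 + l))
F = -70560 (F = -7*2*(-28)*(-2 - 28)*6 = -7*2*(-28)*(-30)*6 = -11760*6 = -7*10080 = -70560)
(F**3 - 324837)/(230086 + (-137319 + 165305)) = ((-70560)**3 - 324837)/(230086 + (-137319 + 165305)) = (-351298031616000 - 324837)/(230086 + 27986) = -351298031940837/258072 = -351298031940837*1/258072 = -117099343980279/86024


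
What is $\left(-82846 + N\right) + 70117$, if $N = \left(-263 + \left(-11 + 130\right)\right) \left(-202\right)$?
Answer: $16359$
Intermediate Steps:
$N = 29088$ ($N = \left(-263 + 119\right) \left(-202\right) = \left(-144\right) \left(-202\right) = 29088$)
$\left(-82846 + N\right) + 70117 = \left(-82846 + 29088\right) + 70117 = -53758 + 70117 = 16359$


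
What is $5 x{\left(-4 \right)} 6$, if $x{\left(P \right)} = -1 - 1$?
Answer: $-60$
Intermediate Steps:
$x{\left(P \right)} = -2$
$5 x{\left(-4 \right)} 6 = 5 \left(-2\right) 6 = \left(-10\right) 6 = -60$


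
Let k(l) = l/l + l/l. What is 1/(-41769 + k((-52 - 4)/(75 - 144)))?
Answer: -1/41767 ≈ -2.3942e-5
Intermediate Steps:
k(l) = 2 (k(l) = 1 + 1 = 2)
1/(-41769 + k((-52 - 4)/(75 - 144))) = 1/(-41769 + 2) = 1/(-41767) = -1/41767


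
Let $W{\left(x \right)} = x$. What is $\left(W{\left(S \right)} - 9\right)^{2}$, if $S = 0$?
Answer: $81$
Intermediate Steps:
$\left(W{\left(S \right)} - 9\right)^{2} = \left(0 - 9\right)^{2} = \left(-9\right)^{2} = 81$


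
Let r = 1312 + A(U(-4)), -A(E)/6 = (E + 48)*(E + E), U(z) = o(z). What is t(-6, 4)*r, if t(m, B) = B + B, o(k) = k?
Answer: 27392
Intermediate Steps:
U(z) = z
t(m, B) = 2*B
A(E) = -12*E*(48 + E) (A(E) = -6*(E + 48)*(E + E) = -6*(48 + E)*2*E = -12*E*(48 + E))
r = 3424 (r = 1312 - 12*(-4)*(48 - 4) = 1312 - 12*(-4)*44 = 1312 + 2112 = 3424)
t(-6, 4)*r = (2*4)*3424 = 8*3424 = 27392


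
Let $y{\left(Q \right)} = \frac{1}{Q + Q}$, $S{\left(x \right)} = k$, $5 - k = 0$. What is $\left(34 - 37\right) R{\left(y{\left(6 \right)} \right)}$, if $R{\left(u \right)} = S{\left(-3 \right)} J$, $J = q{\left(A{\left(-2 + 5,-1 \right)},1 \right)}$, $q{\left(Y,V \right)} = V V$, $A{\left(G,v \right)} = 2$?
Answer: $-15$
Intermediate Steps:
$k = 5$ ($k = 5 - 0 = 5 + 0 = 5$)
$S{\left(x \right)} = 5$
$y{\left(Q \right)} = \frac{1}{2 Q}$
$q{\left(Y,V \right)} = V^{2}$
$J = 1$ ($J = 1^{2} = 1$)
$R{\left(u \right)} = 5$ ($R{\left(u \right)} = 5 \cdot 1 = 5$)
$\left(34 - 37\right) R{\left(y{\left(6 \right)} \right)} = \left(34 - 37\right) 5 = \left(-3\right) 5 = -15$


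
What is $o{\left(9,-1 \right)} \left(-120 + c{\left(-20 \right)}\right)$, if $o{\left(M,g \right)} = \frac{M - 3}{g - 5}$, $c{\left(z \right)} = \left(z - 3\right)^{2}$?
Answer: $-409$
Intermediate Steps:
$c{\left(z \right)} = \left(-3 + z\right)^{2}$
$o{\left(M,g \right)} = \frac{-3 + M}{-5 + g}$
$o{\left(9,-1 \right)} \left(-120 + c{\left(-20 \right)}\right) = \frac{-3 + 9}{-5 - 1} \left(-120 + \left(-3 - 20\right)^{2}\right) = \frac{1}{-6} \cdot 6 \left(-120 + \left(-23\right)^{2}\right) = \left(- \frac{1}{6}\right) 6 \left(-120 + 529\right) = \left(-1\right) 409 = -409$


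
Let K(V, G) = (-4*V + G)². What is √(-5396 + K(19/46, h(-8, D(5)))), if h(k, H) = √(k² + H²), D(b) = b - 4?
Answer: I*√(2818655 + 1748*√65)/23 ≈ 73.177*I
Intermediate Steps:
D(b) = -4 + b
h(k, H) = √(H² + k²)
K(V, G) = (G - 4*V)²
√(-5396 + K(19/46, h(-8, D(5)))) = √(-5396 + (√((-4 + 5)² + (-8)²) - 76/46)²) = √(-5396 + (√(1² + 64) - 76/46)²) = √(-5396 + (√(1 + 64) - 4*19/46)²) = √(-5396 + (√65 - 38/23)²) = √(-5396 + (-38/23 + √65)²)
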